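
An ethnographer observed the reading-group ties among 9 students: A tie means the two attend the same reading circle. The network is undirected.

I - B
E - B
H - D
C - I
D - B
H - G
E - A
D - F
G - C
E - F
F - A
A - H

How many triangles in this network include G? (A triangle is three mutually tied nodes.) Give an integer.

G's neighbors are C and H, but none of them are tied to each other, so no triangle contains G.

0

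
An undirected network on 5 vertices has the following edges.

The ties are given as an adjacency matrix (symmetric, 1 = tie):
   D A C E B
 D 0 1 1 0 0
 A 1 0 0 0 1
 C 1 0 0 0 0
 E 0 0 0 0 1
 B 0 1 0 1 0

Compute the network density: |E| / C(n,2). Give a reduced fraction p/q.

There are 4 edges and 5 nodes, so the maximum possible is C(5,2) = 10.
Density = 4/10 = 2/5.

2/5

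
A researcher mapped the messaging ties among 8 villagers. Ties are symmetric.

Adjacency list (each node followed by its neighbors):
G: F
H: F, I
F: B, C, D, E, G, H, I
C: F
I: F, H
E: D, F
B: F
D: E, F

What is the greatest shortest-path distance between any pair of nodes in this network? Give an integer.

2

Eccentricity of each node (its greatest distance to any other): B:2, C:2, D:2, E:2, F:1, G:2, H:2, I:2.
The maximum eccentricity is 2, realized for instance by the pair H–B via H – F – B. So the diameter is 2.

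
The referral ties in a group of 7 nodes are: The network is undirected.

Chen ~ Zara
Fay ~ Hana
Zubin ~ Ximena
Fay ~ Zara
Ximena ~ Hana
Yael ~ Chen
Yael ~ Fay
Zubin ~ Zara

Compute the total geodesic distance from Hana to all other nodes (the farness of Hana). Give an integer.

11

Distances from Hana: Chen:3, Fay:1, Ximena:1, Yael:2, Zara:2, Zubin:2.
Sum = 3 + 1 + 1 + 2 + 2 + 2 = 11.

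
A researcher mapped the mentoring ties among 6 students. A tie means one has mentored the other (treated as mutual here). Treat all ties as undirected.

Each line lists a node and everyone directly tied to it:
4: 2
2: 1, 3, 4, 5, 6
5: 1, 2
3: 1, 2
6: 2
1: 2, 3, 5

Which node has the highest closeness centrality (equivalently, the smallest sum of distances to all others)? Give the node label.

2

Farness (sum of distances to all others) for each node — 1:7, 2:5, 3:8, 4:9, 5:8, 6:9.
The smallest farness is 5, for 2, so 2 has the highest closeness.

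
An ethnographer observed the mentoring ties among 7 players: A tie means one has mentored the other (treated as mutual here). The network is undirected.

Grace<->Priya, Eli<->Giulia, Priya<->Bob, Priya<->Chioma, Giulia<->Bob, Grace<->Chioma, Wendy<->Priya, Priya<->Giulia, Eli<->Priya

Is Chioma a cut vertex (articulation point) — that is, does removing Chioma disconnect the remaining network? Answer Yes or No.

Even without Chioma, every remaining node can still reach every other (the residual graph is connected), so Chioma is not a cut vertex.

No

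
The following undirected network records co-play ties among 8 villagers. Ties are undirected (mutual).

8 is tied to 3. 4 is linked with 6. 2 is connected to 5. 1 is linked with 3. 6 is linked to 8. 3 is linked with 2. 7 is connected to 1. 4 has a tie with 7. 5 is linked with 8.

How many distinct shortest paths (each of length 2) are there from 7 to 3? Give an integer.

1

The shortest distance is 2, and the only length-2 path is 7–1–3. So there is exactly 1 shortest path.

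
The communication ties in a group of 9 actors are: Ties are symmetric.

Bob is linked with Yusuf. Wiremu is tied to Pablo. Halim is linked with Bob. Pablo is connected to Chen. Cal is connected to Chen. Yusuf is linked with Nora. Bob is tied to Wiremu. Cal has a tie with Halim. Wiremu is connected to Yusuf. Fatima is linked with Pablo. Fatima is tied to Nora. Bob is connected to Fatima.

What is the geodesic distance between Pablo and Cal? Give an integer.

2

One shortest route is Pablo – Chen – Cal, which uses 2 edges, and Pablo and Cal are not directly tied, so nothing shorter exists. So d(Pablo,Cal) = 2.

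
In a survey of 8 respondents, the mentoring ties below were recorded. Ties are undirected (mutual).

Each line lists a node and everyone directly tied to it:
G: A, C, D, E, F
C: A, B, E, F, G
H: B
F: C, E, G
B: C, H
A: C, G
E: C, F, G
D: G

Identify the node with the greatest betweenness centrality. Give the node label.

C

Unnormalized betweenness of each node: A:0, B:6, C:11, D:0, E:0, F:0, G:7, H:0.
C has the largest value, 11, making it the main broker — the node through which the most shortest paths run.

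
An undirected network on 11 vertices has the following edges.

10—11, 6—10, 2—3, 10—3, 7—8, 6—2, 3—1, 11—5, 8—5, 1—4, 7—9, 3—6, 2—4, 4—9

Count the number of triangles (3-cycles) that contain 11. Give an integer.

11's neighbors are 5 and 10, but none of them are tied to each other, so no triangle contains 11.

0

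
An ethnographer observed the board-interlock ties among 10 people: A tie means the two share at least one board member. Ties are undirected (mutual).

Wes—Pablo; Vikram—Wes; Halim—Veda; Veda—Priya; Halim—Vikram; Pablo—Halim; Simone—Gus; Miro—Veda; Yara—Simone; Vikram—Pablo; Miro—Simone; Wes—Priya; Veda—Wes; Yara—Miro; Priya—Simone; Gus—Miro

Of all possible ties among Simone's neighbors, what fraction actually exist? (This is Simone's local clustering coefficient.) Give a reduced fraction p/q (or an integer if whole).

Simone's neighbors: Gus, Miro, Priya, and Yara (k = 4).
Possible neighbor pairs: C(4,2) = 6. Edges among them: Gus–Miro, Miro–Yara → e = 2.
Clustering(Simone) = 2/6 = 1/3.

1/3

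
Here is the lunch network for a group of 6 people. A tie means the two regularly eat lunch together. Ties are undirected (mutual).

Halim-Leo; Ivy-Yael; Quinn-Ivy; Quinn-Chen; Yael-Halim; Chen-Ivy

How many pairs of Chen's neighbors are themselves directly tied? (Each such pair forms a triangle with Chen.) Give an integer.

1

Chen's neighbors: Ivy and Quinn.
Neighbor pairs that are themselves tied: Chen–Ivy–Quinn. Each forms one triangle with Chen, for 1 in total.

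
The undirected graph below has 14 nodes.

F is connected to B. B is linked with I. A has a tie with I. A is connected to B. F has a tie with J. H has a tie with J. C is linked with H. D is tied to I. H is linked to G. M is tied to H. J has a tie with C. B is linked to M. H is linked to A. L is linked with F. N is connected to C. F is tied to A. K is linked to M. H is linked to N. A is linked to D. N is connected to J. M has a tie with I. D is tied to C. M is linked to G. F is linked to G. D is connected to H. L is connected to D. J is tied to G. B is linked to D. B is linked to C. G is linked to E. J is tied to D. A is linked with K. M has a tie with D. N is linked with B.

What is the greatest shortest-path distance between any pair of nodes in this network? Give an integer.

Eccentricity of each node (its greatest distance to any other): A:3, B:3, C:3, D:3, E:3, F:2, G:2, H:2, I:3, J:3, K:3, L:3, M:2, N:3.
The maximum eccentricity is 3, realized for instance by the pair I–E via I – M – G – E. So the diameter is 3.

3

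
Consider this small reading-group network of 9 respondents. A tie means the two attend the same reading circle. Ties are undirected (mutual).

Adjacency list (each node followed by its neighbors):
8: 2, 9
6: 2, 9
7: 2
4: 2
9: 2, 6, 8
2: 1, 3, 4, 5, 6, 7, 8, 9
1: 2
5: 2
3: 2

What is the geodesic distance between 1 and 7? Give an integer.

2

One shortest route is 1 – 2 – 7, which uses 2 edges, and 1 and 7 are not directly tied, so nothing shorter exists. So d(1,7) = 2.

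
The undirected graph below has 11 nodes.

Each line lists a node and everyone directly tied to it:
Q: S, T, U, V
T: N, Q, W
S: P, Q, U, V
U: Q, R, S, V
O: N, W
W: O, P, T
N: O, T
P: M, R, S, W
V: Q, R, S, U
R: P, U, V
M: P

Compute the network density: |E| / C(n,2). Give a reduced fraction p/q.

There are 17 edges and 11 nodes, so the maximum possible is C(11,2) = 55.
Density = 17/55.

17/55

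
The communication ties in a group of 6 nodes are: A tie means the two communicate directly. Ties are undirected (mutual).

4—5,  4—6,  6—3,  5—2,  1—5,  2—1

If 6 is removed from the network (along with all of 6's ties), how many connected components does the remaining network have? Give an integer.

2

Without 6, the remaining ties split the others into: {1, 2, 4, 5}; {3}.
That's 2 separate components.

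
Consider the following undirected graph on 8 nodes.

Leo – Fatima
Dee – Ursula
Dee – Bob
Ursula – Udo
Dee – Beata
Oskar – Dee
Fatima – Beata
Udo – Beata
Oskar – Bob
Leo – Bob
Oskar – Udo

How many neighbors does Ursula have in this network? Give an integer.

Ursula is directly tied to Dee and Udo. That is 2 neighbors, so the degree of Ursula is 2.

2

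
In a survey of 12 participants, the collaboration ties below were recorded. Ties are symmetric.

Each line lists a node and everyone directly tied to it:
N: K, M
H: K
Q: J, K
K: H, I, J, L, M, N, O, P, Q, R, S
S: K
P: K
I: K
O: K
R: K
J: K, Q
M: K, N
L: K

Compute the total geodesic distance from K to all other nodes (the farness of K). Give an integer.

Distances from K: H:1, I:1, J:1, L:1, M:1, N:1, O:1, P:1, Q:1, R:1, S:1.
Sum = 1 + 1 + 1 + 1 + 1 + 1 + 1 + 1 + 1 + 1 + 1 = 11.

11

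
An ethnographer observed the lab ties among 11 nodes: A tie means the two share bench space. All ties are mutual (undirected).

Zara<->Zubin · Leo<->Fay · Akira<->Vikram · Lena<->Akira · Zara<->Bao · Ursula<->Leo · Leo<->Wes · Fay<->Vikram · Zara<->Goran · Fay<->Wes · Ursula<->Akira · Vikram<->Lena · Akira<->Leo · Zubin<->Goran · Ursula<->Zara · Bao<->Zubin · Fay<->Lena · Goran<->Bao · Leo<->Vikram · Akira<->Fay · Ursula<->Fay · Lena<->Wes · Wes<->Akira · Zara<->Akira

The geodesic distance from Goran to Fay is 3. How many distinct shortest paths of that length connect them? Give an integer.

2

The shortest distance is 3. The length-3 paths are: Goran–Zara–Akira–Fay; Goran–Zara–Ursula–Fay.
That gives 2 distinct shortest paths.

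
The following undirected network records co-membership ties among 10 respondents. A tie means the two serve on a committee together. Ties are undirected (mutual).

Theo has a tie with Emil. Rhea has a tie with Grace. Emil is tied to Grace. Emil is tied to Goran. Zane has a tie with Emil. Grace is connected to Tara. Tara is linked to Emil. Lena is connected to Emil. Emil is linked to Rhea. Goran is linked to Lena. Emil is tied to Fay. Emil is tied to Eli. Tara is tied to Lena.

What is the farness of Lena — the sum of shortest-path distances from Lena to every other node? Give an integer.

15

Distances from Lena: Eli:2, Emil:1, Fay:2, Goran:1, Grace:2, Rhea:2, Tara:1, Theo:2, Zane:2.
Sum = 2 + 1 + 2 + 1 + 2 + 2 + 1 + 2 + 2 = 15.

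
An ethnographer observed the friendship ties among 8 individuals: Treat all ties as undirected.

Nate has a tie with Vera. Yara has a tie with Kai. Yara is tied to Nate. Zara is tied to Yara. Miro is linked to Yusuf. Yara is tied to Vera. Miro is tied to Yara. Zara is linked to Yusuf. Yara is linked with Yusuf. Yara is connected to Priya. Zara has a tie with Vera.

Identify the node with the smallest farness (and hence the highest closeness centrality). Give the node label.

Yara

Farness (sum of distances to all others) for each node — Kai:13, Miro:12, Nate:12, Priya:13, Vera:11, Yara:7, Yusuf:11, Zara:11.
The smallest farness is 7, for Yara, so Yara has the highest closeness.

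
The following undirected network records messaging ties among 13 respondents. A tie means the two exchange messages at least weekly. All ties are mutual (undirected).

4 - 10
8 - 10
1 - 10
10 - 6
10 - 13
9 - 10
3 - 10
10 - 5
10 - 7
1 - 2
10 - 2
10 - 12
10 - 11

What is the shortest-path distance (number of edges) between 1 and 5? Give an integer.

One shortest route is 1 – 10 – 5, which uses 2 edges, and 1 and 5 are not directly tied, so nothing shorter exists. So d(1,5) = 2.

2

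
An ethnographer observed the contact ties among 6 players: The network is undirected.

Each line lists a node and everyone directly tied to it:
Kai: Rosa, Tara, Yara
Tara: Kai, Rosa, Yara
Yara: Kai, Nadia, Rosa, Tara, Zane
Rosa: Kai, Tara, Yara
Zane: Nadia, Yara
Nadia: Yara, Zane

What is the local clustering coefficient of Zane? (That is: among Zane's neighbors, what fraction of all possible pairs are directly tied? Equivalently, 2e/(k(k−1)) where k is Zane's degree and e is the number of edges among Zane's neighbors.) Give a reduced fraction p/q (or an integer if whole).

1

Zane's neighbors: Nadia and Yara (k = 2).
Possible neighbor pairs: C(2,2) = 1. Edges among them: Nadia–Yara → e = 1.
Clustering(Zane) = 1/1.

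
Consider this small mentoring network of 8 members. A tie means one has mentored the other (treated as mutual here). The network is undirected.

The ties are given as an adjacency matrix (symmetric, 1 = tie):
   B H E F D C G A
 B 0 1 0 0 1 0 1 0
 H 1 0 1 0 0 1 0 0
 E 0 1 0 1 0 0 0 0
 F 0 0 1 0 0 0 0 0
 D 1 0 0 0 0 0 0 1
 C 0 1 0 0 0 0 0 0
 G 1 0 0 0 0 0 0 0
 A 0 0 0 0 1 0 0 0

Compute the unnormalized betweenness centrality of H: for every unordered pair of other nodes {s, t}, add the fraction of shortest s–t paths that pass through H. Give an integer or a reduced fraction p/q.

14

Pairs whose geodesics pass through H — B–E: 1; B–F: 1; B–C: 1; E–D: 1; E–C: 1; E–G: 1; E–A: 1; F–D: 1; F–C: 1; F–G: 1; F–A: 1; D–C: 1; C–G: 1; C–A: 1.
All other pairs contribute 0.
Summing the contributions gives betweenness(H) = 14.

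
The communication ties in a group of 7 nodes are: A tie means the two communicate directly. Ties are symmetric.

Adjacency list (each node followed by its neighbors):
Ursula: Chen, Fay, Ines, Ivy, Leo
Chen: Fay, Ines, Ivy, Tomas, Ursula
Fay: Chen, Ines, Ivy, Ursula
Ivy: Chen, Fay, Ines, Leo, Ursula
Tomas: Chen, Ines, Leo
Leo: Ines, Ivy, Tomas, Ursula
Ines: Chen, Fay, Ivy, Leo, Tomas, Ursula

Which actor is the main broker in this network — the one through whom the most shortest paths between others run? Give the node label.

Ines

Unnormalized betweenness of each node: Chen:7/6, Fay:0, Ines:7/4, Ivy:7/12, Leo:2/3, Tomas:1/4, Ursula:7/12.
Ines has the largest value, 7/4, making it the main broker — the node through which the most shortest paths run.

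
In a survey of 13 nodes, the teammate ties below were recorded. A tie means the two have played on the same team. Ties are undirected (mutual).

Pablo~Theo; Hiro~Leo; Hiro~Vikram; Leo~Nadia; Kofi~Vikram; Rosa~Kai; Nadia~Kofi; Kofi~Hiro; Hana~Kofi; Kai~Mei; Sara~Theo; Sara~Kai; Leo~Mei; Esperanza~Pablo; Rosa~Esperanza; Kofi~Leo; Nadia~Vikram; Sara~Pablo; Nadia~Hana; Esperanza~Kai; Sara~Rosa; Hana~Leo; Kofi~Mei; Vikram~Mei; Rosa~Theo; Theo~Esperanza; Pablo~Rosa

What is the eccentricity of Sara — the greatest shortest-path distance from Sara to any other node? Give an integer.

Distances from Sara: Esperanza:2, Hana:4, Hiro:4, Kai:1, Kofi:3, Leo:3, Mei:2, Nadia:4, Pablo:1, Rosa:1, Theo:1, Vikram:3.
The largest is 4 (to Hiro, Nadia, and Hana), so the eccentricity of Sara is 4.

4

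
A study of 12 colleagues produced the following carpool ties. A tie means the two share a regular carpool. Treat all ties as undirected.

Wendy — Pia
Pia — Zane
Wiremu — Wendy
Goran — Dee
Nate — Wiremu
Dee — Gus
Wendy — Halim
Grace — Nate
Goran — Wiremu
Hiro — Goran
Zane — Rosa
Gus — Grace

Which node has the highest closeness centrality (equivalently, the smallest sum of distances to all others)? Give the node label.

Wiremu

Farness (sum of distances to all others) for each node — Dee:33, Goran:27, Grace:35, Gus:39, Halim:35, Hiro:37, Nate:29, Pia:31, Rosa:49, Wendy:25, Wiremu:23, Zane:39.
The smallest farness is 23, for Wiremu, so Wiremu has the highest closeness.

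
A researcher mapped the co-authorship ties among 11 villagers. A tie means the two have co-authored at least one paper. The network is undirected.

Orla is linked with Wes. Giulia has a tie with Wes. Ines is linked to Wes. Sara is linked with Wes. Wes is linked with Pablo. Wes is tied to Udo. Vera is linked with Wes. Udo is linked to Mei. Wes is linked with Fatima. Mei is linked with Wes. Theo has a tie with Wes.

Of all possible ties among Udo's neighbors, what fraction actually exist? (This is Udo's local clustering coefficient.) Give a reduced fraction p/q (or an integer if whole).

1

Udo's neighbors: Mei and Wes (k = 2).
Possible neighbor pairs: C(2,2) = 1. Edges among them: Mei–Wes → e = 1.
Clustering(Udo) = 1/1.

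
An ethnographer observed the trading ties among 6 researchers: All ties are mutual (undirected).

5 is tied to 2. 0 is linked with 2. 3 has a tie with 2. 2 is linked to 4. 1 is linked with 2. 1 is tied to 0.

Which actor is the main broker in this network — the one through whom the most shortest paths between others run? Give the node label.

Unnormalized betweenness of each node: 0:0, 1:0, 2:9, 3:0, 4:0, 5:0.
2 has the largest value, 9, making it the main broker — the node through which the most shortest paths run.

2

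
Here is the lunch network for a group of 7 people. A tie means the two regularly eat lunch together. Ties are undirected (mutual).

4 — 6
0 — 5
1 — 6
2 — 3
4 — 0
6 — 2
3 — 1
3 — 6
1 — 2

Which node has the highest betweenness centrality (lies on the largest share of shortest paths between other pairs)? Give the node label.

6

Unnormalized betweenness of each node: 0:5, 1:0, 2:0, 3:0, 4:8, 5:0, 6:9.
6 has the largest value, 9, making it the main broker — the node through which the most shortest paths run.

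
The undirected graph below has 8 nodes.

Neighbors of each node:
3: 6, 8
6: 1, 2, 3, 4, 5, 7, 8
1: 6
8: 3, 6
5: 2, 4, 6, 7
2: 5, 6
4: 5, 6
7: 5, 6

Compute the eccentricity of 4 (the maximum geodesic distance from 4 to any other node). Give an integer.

Distances from 4: 1:2, 2:2, 3:2, 5:1, 6:1, 7:2, 8:2.
The largest is 2 (to 3, 2, 1, 8, and 7), so the eccentricity of 4 is 2.

2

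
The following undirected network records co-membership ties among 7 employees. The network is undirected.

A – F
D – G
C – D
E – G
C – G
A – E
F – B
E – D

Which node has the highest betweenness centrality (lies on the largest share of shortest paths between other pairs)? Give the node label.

E

Unnormalized betweenness of each node: A:8, B:0, C:0, D:2, E:9, F:5, G:2.
E has the largest value, 9, making it the main broker — the node through which the most shortest paths run.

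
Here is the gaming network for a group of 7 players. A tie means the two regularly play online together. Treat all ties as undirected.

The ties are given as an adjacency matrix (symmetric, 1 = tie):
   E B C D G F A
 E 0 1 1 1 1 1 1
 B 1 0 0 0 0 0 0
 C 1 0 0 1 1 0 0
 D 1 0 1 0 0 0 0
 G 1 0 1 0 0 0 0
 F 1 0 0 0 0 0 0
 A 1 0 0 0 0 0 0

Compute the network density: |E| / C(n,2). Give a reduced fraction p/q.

8/21

There are 8 edges and 7 nodes, so the maximum possible is C(7,2) = 21.
Density = 8/21.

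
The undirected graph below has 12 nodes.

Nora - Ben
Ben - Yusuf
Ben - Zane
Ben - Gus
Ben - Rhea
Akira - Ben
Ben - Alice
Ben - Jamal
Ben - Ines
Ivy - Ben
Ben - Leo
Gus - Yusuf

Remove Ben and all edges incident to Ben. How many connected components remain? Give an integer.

Without Ben, the remaining ties split the others into: {Gus, Yusuf}; {Alice}; {Ivy}; {Rhea}; {Zane}; {Akira}; {Ines}; {Jamal}; {Leo}; {Nora}.
That's 10 separate components.

10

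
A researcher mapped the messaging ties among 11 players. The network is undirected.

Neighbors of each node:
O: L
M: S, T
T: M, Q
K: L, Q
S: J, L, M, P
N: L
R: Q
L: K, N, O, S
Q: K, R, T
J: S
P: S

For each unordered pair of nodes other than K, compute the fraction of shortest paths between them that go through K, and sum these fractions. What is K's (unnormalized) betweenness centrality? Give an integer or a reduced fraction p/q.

21/2

Pairs whose geodesics pass through K — R–L: 1; R–N: 1; R–O: 1; R–J: 1/2; R–S: 1/2; R–P: 1/2; L–T: 1/2; L–Q: 1; N–T: 1/2; N–Q: 1; T–O: 1/2; O–Q: 1; Q–J: 1/2; Q–S: 1/2 … (+1 more pairs).
All other pairs contribute 0.
Summing the contributions gives betweenness(K) = 21/2.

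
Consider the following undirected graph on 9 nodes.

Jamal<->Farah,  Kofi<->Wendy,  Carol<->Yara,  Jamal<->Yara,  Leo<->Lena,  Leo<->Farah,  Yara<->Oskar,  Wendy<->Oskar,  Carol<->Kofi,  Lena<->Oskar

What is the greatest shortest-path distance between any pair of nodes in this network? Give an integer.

4

Eccentricity of each node (its greatest distance to any other): Carol:4, Farah:4, Jamal:3, Kofi:4, Lena:3, Leo:4, Oskar:3, Wendy:4, Yara:3.
The maximum eccentricity is 4, realized for instance by the pair Leo–Kofi via Leo – Lena – Oskar – Wendy – Kofi. So the diameter is 4.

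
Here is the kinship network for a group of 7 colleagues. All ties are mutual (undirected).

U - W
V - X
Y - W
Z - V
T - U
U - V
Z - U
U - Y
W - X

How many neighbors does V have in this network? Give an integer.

V is directly tied to U, X, and Z. That is 3 neighbors, so the degree of V is 3.

3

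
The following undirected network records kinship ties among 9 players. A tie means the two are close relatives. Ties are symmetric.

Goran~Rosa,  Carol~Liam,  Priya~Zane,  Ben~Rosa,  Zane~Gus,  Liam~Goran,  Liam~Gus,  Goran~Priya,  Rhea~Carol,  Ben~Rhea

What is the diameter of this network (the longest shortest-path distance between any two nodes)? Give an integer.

4

Eccentricity of each node (its greatest distance to any other): Ben:4, Carol:3, Goran:3, Gus:4, Liam:3, Priya:4, Rhea:4, Rosa:3, Zane:4.
The maximum eccentricity is 4, realized for instance by the pair Rhea–Priya via Rhea – Ben – Rosa – Goran – Priya. So the diameter is 4.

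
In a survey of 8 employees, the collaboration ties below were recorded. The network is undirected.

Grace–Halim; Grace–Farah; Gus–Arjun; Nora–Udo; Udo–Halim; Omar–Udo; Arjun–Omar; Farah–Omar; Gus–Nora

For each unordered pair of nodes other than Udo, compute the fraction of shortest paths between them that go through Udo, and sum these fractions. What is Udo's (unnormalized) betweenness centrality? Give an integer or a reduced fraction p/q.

Pairs whose geodesics pass through Udo — Arjun–Halim: 1; Omar–Halim: 1; Omar–Nora: 1; Farah–Nora: 1; Grace–Nora: 1; Grace–Gus: 1/2; Halim–Nora: 1; Halim–Gus: 1.
All other pairs contribute 0.
Summing the contributions gives betweenness(Udo) = 15/2.

15/2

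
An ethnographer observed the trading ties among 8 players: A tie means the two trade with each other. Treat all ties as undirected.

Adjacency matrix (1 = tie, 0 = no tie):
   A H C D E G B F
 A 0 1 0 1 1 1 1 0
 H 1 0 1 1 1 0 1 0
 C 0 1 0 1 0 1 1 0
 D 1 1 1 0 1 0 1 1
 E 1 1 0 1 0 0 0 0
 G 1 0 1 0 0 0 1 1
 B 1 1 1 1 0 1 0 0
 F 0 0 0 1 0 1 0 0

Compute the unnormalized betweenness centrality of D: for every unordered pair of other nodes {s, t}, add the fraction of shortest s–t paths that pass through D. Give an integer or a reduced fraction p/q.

55/12

Pairs whose geodesics pass through D — A–C: 1/4; A–F: 1/2; H–F: 1; C–E: 1/2; C–F: 1/2; E–B: 1/3; E–F: 1; B–F: 1/2.
All other pairs contribute 0.
Summing the contributions gives betweenness(D) = 55/12.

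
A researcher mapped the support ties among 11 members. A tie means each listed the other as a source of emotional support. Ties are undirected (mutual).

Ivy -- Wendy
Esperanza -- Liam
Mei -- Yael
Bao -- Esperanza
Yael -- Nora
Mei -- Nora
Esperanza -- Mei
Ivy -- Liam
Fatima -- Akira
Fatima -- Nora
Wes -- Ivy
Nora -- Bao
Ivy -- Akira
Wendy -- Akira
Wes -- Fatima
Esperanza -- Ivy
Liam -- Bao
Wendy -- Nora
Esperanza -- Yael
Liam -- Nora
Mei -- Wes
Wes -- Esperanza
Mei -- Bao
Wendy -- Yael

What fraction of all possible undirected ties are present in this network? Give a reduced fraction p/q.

There are 24 edges and 11 nodes, so the maximum possible is C(11,2) = 55.
Density = 24/55.

24/55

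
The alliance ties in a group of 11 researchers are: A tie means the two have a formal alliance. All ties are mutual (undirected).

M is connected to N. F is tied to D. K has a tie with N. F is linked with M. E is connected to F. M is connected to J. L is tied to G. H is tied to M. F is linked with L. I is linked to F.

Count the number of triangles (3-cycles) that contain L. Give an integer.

L's neighbors are F and G, but none of them are tied to each other, so no triangle contains L.

0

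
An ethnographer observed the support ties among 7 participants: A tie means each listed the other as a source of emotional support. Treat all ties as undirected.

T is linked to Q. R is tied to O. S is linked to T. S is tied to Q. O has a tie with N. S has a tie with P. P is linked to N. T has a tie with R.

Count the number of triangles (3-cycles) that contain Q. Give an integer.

Q's neighbors: S and T.
Neighbor pairs that are themselves tied: Q–S–T. Each forms one triangle with Q, for 1 in total.

1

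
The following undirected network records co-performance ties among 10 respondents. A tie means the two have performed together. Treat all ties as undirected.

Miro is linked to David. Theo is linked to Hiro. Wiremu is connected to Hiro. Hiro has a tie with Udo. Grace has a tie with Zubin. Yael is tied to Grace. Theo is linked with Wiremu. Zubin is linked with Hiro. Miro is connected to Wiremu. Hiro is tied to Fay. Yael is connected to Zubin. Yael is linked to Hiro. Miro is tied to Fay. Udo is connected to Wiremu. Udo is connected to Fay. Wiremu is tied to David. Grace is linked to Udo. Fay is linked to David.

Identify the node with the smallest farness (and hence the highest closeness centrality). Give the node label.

Hiro

Farness (sum of distances to all others) for each node — David:18, Fay:14, Grace:18, Hiro:12, Miro:18, Theo:17, Udo:14, Wiremu:13, Yael:17, Zubin:17.
The smallest farness is 12, for Hiro, so Hiro has the highest closeness.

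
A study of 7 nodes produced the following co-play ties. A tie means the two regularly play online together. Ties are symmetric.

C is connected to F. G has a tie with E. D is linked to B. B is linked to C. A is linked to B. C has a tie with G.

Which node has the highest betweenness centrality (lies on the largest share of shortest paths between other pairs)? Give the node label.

C

Unnormalized betweenness of each node: A:0, B:9, C:11, D:0, E:0, F:0, G:5.
C has the largest value, 11, making it the main broker — the node through which the most shortest paths run.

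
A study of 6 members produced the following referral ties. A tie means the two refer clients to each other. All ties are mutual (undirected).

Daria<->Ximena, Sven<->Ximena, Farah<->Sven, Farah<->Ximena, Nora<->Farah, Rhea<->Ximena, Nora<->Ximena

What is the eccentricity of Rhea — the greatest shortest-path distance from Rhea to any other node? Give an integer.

Distances from Rhea: Daria:2, Farah:2, Nora:2, Sven:2, Ximena:1.
The largest is 2 (to Daria, Sven, Farah, and Nora), so the eccentricity of Rhea is 2.

2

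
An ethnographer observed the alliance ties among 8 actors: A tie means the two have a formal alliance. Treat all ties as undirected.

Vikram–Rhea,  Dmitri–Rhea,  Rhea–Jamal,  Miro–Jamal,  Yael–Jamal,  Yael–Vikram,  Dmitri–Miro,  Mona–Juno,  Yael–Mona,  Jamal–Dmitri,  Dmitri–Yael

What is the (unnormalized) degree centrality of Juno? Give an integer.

1

Juno is directly tied to Mona. That is 1 neighbor, so the degree of Juno is 1.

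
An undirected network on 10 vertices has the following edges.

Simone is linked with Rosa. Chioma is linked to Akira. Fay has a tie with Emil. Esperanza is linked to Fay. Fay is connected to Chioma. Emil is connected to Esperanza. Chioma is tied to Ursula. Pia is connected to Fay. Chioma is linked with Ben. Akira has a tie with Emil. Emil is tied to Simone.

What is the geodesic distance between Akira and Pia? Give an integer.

One shortest route is Akira – Emil – Fay – Pia, which uses 3 edges, and at distance 2 from Akira we only reach {Ben, Esperanza, Fay, Simone, Ursula}, which does not include Pia. So d(Akira,Pia) = 3.

3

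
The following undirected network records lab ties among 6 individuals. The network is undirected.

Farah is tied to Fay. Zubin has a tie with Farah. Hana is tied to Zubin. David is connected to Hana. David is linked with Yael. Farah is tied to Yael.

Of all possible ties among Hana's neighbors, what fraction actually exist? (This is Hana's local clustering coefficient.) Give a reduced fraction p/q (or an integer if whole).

0

Hana's neighbors: David and Zubin (k = 2).
Possible neighbor pairs: C(2,2) = 1. Edges among them: none → e = 0.
Clustering(Hana) = 0/1.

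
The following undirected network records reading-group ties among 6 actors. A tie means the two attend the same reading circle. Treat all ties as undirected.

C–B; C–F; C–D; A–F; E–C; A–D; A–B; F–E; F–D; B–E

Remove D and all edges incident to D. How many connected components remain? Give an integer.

1

D's neighbors (A, C, and F) remain reachable from one another through other ties, so the rest of the network stays in one piece.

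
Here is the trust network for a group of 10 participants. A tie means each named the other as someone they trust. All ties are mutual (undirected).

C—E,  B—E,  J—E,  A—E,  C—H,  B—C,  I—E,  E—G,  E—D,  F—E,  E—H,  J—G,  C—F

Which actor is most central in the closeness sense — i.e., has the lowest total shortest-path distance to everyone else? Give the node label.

Farness (sum of distances to all others) for each node — A:17, B:16, C:14, D:17, E:9, F:16, G:16, H:16, I:17, J:16.
The smallest farness is 9, for E, so E has the highest closeness.

E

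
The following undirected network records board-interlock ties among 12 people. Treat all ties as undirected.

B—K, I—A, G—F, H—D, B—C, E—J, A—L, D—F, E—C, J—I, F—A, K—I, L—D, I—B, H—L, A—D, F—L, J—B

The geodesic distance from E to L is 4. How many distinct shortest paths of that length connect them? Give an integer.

1

The shortest distance is 4, and the only length-4 path is E–J–I–A–L. So there is exactly 1 shortest path.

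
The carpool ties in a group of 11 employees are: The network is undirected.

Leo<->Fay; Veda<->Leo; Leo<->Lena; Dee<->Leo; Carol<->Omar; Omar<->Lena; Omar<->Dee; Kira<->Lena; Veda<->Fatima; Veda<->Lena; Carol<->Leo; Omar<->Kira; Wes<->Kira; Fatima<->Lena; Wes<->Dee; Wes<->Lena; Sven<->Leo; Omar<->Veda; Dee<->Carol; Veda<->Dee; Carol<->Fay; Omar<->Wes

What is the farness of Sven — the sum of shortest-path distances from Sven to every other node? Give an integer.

Distances from Sven: Carol:2, Dee:2, Fatima:3, Fay:2, Kira:3, Lena:2, Leo:1, Omar:3, Veda:2, Wes:3.
Sum = 2 + 2 + 3 + 2 + 3 + 2 + 1 + 3 + 2 + 3 = 23.

23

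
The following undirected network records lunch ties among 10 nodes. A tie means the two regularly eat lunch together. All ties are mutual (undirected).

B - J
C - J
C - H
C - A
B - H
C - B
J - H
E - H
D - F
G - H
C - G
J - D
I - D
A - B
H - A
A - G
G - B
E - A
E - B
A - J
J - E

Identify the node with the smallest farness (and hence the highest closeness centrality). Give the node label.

Farness (sum of distances to all others) for each node — A:14, B:14, C:15, D:16, E:16, F:24, G:19, H:14, I:24, J:12.
The smallest farness is 12, for J, so J has the highest closeness.

J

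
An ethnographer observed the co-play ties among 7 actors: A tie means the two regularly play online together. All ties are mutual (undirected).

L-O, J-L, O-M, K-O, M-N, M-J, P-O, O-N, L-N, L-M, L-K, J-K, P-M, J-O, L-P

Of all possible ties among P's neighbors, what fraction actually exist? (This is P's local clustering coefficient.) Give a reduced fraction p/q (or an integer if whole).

1

P's neighbors: L, M, and O (k = 3).
Possible neighbor pairs: C(3,2) = 3. Edges among them: L–M, L–O, M–O → e = 3.
Clustering(P) = 3/3 = 1.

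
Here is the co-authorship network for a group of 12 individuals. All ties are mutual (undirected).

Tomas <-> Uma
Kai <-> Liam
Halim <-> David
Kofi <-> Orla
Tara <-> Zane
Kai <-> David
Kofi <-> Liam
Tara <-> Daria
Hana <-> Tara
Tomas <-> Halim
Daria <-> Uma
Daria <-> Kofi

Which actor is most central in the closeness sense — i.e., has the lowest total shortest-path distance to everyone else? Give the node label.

Daria

Farness (sum of distances to all others) for each node — Daria:23, David:37, Halim:35, Hana:39, Kai:33, Kofi:25, Liam:29, Orla:35, Tara:29, Tomas:31, Uma:27, Zane:39.
The smallest farness is 23, for Daria, so Daria has the highest closeness.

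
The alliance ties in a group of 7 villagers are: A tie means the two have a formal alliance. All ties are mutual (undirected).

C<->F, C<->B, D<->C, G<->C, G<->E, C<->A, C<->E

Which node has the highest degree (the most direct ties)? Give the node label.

C

Degrees — A:1, B:1, C:6, D:1, E:2, F:1, G:2.
The maximum is 6, attained only by C.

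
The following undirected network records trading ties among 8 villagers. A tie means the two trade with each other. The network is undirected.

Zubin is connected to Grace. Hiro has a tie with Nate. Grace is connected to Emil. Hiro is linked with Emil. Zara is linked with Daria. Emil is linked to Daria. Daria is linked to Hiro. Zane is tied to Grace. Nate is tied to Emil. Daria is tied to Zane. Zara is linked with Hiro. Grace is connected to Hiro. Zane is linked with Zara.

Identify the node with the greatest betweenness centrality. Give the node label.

Grace

Unnormalized betweenness of each node: Daria:26/15, Emil:77/30, Grace:217/30, Hiro:79/15, Nate:0, Zane:5/3, Zara:8/15, Zubin:0.
Grace has the largest value, 217/30, making it the main broker — the node through which the most shortest paths run.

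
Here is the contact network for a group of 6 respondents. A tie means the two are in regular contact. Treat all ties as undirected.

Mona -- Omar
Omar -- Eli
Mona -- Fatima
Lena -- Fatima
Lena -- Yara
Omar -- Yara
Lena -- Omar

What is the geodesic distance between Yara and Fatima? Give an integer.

2

One shortest route is Yara – Lena – Fatima, which uses 2 edges, and Yara and Fatima are not directly tied, so nothing shorter exists. So d(Yara,Fatima) = 2.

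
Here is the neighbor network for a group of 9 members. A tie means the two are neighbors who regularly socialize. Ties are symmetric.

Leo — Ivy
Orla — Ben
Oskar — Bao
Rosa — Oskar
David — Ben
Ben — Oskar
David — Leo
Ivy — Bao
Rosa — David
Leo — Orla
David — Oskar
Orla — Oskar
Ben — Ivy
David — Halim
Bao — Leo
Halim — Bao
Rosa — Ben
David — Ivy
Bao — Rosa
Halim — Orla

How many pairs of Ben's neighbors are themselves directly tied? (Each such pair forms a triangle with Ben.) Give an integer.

Ben's neighbors: David, Ivy, Orla, Oskar, and Rosa.
Neighbor pairs that are themselves tied: Ben–David–Ivy; Ben–David–Oskar; Ben–David–Rosa; Ben–Orla–Oskar; Ben–Oskar–Rosa. Each forms one triangle with Ben, for 5 in total.

5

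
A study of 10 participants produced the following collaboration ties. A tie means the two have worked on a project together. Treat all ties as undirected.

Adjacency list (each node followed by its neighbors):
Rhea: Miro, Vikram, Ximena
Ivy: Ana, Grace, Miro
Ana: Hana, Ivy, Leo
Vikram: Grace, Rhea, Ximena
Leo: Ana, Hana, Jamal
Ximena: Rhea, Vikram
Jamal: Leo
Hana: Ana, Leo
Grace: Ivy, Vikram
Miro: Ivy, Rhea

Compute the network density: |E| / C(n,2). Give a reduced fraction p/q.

4/15

There are 12 edges and 10 nodes, so the maximum possible is C(10,2) = 45.
Density = 12/45 = 4/15.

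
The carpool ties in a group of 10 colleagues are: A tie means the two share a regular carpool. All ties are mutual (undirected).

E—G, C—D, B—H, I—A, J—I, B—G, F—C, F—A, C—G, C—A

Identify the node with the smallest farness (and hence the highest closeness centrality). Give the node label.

C

Farness (sum of distances to all others) for each node — A:19, B:24, C:16, D:24, E:26, F:21, G:18, H:32, I:25, J:33.
The smallest farness is 16, for C, so C has the highest closeness.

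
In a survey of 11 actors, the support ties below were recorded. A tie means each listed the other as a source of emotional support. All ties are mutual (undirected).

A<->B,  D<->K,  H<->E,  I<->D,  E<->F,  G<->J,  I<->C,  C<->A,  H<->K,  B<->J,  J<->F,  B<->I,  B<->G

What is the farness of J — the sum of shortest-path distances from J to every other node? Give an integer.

22

Distances from J: A:2, B:1, C:3, D:3, E:2, F:1, G:1, H:3, I:2, K:4.
Sum = 2 + 1 + 3 + 3 + 2 + 1 + 1 + 3 + 2 + 4 = 22.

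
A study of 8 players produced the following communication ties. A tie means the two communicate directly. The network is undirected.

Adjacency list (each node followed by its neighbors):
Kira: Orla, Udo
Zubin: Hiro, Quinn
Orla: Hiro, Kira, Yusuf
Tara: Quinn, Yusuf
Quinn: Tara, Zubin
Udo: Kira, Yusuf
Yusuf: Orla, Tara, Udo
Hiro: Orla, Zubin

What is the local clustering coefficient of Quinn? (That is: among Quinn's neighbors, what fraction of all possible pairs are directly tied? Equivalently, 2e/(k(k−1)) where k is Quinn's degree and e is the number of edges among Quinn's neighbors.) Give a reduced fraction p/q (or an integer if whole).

0

Quinn's neighbors: Tara and Zubin (k = 2).
Possible neighbor pairs: C(2,2) = 1. Edges among them: none → e = 0.
Clustering(Quinn) = 0/1.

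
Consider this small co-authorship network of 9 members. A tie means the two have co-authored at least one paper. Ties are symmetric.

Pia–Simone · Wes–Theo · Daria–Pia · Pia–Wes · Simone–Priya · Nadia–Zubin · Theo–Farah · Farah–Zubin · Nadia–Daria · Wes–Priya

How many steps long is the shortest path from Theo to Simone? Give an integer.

One shortest route is Theo – Wes – Pia – Simone, which uses 3 edges, and at distance 2 from Theo we only reach {Pia, Priya, Zubin}, which does not include Simone. So d(Theo,Simone) = 3.

3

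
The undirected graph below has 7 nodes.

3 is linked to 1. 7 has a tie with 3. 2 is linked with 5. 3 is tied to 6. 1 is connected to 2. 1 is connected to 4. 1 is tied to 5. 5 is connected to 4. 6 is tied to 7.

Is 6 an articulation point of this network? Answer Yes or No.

Even without 6, every remaining node can still reach every other (the residual graph is connected), so 6 is not a cut vertex.

No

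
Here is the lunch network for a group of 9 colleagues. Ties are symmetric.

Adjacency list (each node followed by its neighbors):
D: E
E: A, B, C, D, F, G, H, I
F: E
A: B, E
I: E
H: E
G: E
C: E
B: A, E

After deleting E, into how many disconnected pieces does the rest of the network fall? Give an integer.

7

Without E, the remaining ties split the others into: {A, B}; {I}; {C}; {D}; {H}; {G}; {F}.
That's 7 separate components.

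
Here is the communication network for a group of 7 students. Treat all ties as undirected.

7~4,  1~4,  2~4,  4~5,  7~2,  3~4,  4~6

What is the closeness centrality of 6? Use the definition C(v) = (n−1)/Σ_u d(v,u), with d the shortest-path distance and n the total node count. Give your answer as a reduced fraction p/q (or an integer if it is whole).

6/11

Distances from 6: 1:2, 2:2, 3:2, 4:1, 5:2, 7:2. Sum = 11.
n = 7, so closeness = 6/11.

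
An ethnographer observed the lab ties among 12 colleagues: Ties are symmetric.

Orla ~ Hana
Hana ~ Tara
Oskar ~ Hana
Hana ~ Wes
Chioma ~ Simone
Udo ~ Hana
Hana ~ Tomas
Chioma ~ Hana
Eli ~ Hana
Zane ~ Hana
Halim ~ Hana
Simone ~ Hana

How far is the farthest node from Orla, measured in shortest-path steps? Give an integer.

Distances from Orla: Chioma:2, Eli:2, Halim:2, Hana:1, Oskar:2, Simone:2, Tara:2, Tomas:2, Udo:2, Wes:2, Zane:2.
The largest is 2 (to Simone, Udo, Chioma, Tomas, Wes, Zane, Oskar, Tara, Halim, and Eli), so the eccentricity of Orla is 2.

2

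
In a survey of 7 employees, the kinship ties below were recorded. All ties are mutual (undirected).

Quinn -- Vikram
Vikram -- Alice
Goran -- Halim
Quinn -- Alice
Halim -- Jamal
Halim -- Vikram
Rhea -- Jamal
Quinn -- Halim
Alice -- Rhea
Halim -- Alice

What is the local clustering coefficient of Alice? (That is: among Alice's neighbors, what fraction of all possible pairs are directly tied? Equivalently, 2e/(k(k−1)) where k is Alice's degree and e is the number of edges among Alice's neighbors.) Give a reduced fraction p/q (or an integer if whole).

1/2

Alice's neighbors: Halim, Quinn, Rhea, and Vikram (k = 4).
Possible neighbor pairs: C(4,2) = 6. Edges among them: Halim–Quinn, Halim–Vikram, Quinn–Vikram → e = 3.
Clustering(Alice) = 3/6 = 1/2.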